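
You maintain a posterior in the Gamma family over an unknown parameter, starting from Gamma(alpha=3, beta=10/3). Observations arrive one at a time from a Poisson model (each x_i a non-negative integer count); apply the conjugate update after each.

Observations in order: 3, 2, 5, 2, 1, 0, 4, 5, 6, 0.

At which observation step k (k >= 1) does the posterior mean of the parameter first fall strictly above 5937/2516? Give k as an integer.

obs 1: x=3 → posterior Gamma(6, 13/3)
obs 2: x=2 → posterior Gamma(8, 16/3)
obs 3: x=5 → posterior Gamma(13, 19/3)
obs 4: x=2 → posterior Gamma(15, 22/3)
obs 5: x=1 → posterior Gamma(16, 25/3)
obs 6: x=0 → posterior Gamma(16, 28/3)
obs 7: x=4 → posterior Gamma(20, 31/3)
obs 8: x=5 → posterior Gamma(25, 34/3)
obs 9: x=6 → posterior Gamma(31, 37/3)
obs 10: x=0 → posterior Gamma(31, 40/3)

k = 9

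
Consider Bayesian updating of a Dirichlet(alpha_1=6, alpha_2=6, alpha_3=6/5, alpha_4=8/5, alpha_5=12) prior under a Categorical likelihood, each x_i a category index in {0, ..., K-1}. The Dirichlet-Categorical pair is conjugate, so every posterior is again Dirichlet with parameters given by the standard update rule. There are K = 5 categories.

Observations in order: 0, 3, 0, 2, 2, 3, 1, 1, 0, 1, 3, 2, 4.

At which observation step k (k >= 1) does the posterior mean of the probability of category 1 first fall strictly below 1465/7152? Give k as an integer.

k = 3

obs 1: x=0 → posterior Dirichlet(7, 6, 6/5, 8/5, 12)
obs 2: x=3 → posterior Dirichlet(7, 6, 6/5, 13/5, 12)
obs 3: x=0 → posterior Dirichlet(8, 6, 6/5, 13/5, 12)
obs 4: x=2 → posterior Dirichlet(8, 6, 11/5, 13/5, 12)
obs 5: x=2 → posterior Dirichlet(8, 6, 16/5, 13/5, 12)
obs 6: x=3 → posterior Dirichlet(8, 6, 16/5, 18/5, 12)
obs 7: x=1 → posterior Dirichlet(8, 7, 16/5, 18/5, 12)
obs 8: x=1 → posterior Dirichlet(8, 8, 16/5, 18/5, 12)
obs 9: x=0 → posterior Dirichlet(9, 8, 16/5, 18/5, 12)
obs 10: x=1 → posterior Dirichlet(9, 9, 16/5, 18/5, 12)
obs 11: x=3 → posterior Dirichlet(9, 9, 16/5, 23/5, 12)
obs 12: x=2 → posterior Dirichlet(9, 9, 21/5, 23/5, 12)
obs 13: x=4 → posterior Dirichlet(9, 9, 21/5, 23/5, 13)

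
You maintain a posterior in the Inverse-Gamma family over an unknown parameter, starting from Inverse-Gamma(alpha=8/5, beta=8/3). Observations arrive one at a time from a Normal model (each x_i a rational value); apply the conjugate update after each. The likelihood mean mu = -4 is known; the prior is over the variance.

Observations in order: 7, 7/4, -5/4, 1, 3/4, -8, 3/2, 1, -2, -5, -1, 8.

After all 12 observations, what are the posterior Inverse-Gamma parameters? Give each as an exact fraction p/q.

alpha=38/5, beta=21301/96

obs 1: x=7 → posterior Inverse-Gamma(21/10, 379/6)
obs 2: x=7/4 → posterior Inverse-Gamma(13/5, 7651/96)
obs 3: x=-5/4 → posterior Inverse-Gamma(31/10, 4007/48)
obs 4: x=1 → posterior Inverse-Gamma(18/5, 4607/48)
obs 5: x=3/4 → posterior Inverse-Gamma(41/10, 10297/96)
obs 6: x=-8 → posterior Inverse-Gamma(23/5, 11065/96)
obs 7: x=3/2 → posterior Inverse-Gamma(51/10, 12517/96)
obs 8: x=1 → posterior Inverse-Gamma(28/5, 13717/96)
obs 9: x=-2 → posterior Inverse-Gamma(61/10, 13909/96)
obs 10: x=-5 → posterior Inverse-Gamma(33/5, 13957/96)
obs 11: x=-1 → posterior Inverse-Gamma(71/10, 14389/96)
obs 12: x=8 → posterior Inverse-Gamma(38/5, 21301/96)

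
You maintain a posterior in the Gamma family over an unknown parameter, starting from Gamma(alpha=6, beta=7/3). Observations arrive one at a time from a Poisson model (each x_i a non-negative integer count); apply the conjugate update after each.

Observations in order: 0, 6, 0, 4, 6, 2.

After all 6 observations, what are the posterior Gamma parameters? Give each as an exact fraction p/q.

alpha=24, beta=25/3

obs 1: x=0 → posterior Gamma(6, 10/3)
obs 2: x=6 → posterior Gamma(12, 13/3)
obs 3: x=0 → posterior Gamma(12, 16/3)
obs 4: x=4 → posterior Gamma(16, 19/3)
obs 5: x=6 → posterior Gamma(22, 22/3)
obs 6: x=2 → posterior Gamma(24, 25/3)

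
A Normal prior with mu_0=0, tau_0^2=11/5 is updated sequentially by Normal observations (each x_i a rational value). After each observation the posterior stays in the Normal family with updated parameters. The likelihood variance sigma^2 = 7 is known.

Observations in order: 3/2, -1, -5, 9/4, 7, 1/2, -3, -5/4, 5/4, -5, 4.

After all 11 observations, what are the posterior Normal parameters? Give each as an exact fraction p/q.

mu_0=55/624, tau_0^2=77/156

obs 1: x=3/2 → posterior Normal(33/92, 77/46)
obs 2: x=-1 → posterior Normal(11/114, 77/57)
obs 3: x=-5 → posterior Normal(-99/136, 77/68)
obs 4: x=9/4 → posterior Normal(-99/316, 77/79)
obs 5: x=7 → posterior Normal(209/360, 77/90)
obs 6: x=1/2 → posterior Normal(231/404, 77/101)
obs 7: x=-3 → posterior Normal(99/448, 11/16)
obs 8: x=-5/4 → posterior Normal(11/123, 77/123)
obs 9: x=5/4 → posterior Normal(99/536, 77/134)
obs 10: x=-5 → posterior Normal(-121/580, 77/145)
obs 11: x=4 → posterior Normal(55/624, 77/156)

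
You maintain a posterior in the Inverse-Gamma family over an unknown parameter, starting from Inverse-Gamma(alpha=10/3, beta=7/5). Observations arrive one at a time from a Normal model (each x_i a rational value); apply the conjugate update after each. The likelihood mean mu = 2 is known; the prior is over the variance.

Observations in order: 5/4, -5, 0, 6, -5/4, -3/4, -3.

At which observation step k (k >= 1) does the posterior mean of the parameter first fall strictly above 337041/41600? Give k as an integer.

obs 1: x=5/4 → posterior Inverse-Gamma(23/6, 269/160)
obs 2: x=-5 → posterior Inverse-Gamma(13/3, 4189/160)
obs 3: x=0 → posterior Inverse-Gamma(29/6, 4509/160)
obs 4: x=6 → posterior Inverse-Gamma(16/3, 5789/160)
obs 5: x=-5/4 → posterior Inverse-Gamma(35/6, 3317/80)
obs 6: x=-3/4 → posterior Inverse-Gamma(19/3, 7239/160)
obs 7: x=-3 → posterior Inverse-Gamma(41/6, 9239/160)

k = 4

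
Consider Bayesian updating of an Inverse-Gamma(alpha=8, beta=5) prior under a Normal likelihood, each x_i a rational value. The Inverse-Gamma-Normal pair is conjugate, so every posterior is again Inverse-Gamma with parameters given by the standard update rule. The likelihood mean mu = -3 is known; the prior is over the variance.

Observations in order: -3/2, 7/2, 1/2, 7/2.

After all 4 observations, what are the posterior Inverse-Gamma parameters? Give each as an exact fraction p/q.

alpha=10, beta=109/2

obs 1: x=-3/2 → posterior Inverse-Gamma(17/2, 49/8)
obs 2: x=7/2 → posterior Inverse-Gamma(9, 109/4)
obs 3: x=1/2 → posterior Inverse-Gamma(19/2, 267/8)
obs 4: x=7/2 → posterior Inverse-Gamma(10, 109/2)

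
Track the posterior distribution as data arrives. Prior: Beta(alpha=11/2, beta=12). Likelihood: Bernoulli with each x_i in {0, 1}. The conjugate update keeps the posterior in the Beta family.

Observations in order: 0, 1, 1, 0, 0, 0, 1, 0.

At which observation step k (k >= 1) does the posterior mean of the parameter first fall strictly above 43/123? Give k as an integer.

k = 3

obs 1: x=0 → posterior Beta(11/2, 13)
obs 2: x=1 → posterior Beta(13/2, 13)
obs 3: x=1 → posterior Beta(15/2, 13)
obs 4: x=0 → posterior Beta(15/2, 14)
obs 5: x=0 → posterior Beta(15/2, 15)
obs 6: x=0 → posterior Beta(15/2, 16)
obs 7: x=1 → posterior Beta(17/2, 16)
obs 8: x=0 → posterior Beta(17/2, 17)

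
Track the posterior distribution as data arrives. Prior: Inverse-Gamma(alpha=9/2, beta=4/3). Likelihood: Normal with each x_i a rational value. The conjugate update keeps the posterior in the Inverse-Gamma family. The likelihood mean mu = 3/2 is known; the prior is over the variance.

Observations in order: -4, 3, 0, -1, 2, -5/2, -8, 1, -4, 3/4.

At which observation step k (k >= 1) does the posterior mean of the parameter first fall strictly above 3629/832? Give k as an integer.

k = 6

obs 1: x=-4 → posterior Inverse-Gamma(5, 395/24)
obs 2: x=3 → posterior Inverse-Gamma(11/2, 211/12)
obs 3: x=0 → posterior Inverse-Gamma(6, 449/24)
obs 4: x=-1 → posterior Inverse-Gamma(13/2, 131/6)
obs 5: x=2 → posterior Inverse-Gamma(7, 527/24)
obs 6: x=-5/2 → posterior Inverse-Gamma(15/2, 719/24)
obs 7: x=-8 → posterior Inverse-Gamma(8, 901/12)
obs 8: x=1 → posterior Inverse-Gamma(17/2, 1805/24)
obs 9: x=-4 → posterior Inverse-Gamma(9, 271/3)
obs 10: x=3/4 → posterior Inverse-Gamma(19/2, 8699/96)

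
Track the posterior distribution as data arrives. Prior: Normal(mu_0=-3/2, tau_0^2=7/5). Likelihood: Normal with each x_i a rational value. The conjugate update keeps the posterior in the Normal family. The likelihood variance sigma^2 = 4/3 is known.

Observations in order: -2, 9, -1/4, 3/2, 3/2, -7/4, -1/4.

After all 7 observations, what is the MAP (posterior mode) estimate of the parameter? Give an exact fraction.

531/668

obs 1: x=-2 → posterior Normal(-72/41, 28/41)
obs 2: x=9 → posterior Normal(117/62, 14/31)
obs 3: x=-1/4 → posterior Normal(447/332, 28/83)
obs 4: x=3/2 → posterior Normal(573/416, 7/26)
obs 5: x=3/2 → posterior Normal(699/500, 28/125)
obs 6: x=-7/4 → posterior Normal(69/73, 14/73)
obs 7: x=-1/4 → posterior Normal(531/668, 28/167)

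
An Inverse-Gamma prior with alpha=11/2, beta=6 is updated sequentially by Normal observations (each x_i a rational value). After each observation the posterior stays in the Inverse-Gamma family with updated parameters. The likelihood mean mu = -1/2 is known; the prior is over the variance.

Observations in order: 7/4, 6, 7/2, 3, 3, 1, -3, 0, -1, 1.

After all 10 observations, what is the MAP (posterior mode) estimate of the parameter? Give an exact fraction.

obs 1: x=7/4 → posterior Inverse-Gamma(6, 273/32)
obs 2: x=6 → posterior Inverse-Gamma(13/2, 949/32)
obs 3: x=7/2 → posterior Inverse-Gamma(7, 1205/32)
obs 4: x=3 → posterior Inverse-Gamma(15/2, 1401/32)
obs 5: x=3 → posterior Inverse-Gamma(8, 1597/32)
obs 6: x=1 → posterior Inverse-Gamma(17/2, 1633/32)
obs 7: x=-3 → posterior Inverse-Gamma(9, 1733/32)
obs 8: x=0 → posterior Inverse-Gamma(19/2, 1737/32)
obs 9: x=-1 → posterior Inverse-Gamma(10, 1741/32)
obs 10: x=1 → posterior Inverse-Gamma(21/2, 1777/32)

1777/368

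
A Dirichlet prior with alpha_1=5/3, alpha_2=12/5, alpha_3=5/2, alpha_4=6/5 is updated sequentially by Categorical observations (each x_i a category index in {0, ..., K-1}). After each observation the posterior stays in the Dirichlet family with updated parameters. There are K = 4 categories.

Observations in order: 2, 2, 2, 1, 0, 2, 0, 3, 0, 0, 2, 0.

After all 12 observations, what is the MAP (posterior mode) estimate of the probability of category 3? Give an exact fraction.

obs 1: x=2 → posterior Dirichlet(5/3, 12/5, 7/2, 6/5)
obs 2: x=2 → posterior Dirichlet(5/3, 12/5, 9/2, 6/5)
obs 3: x=2 → posterior Dirichlet(5/3, 12/5, 11/2, 6/5)
obs 4: x=1 → posterior Dirichlet(5/3, 17/5, 11/2, 6/5)
obs 5: x=0 → posterior Dirichlet(8/3, 17/5, 11/2, 6/5)
obs 6: x=2 → posterior Dirichlet(8/3, 17/5, 13/2, 6/5)
obs 7: x=0 → posterior Dirichlet(11/3, 17/5, 13/2, 6/5)
obs 8: x=3 → posterior Dirichlet(11/3, 17/5, 13/2, 11/5)
obs 9: x=0 → posterior Dirichlet(14/3, 17/5, 13/2, 11/5)
obs 10: x=0 → posterior Dirichlet(17/3, 17/5, 13/2, 11/5)
obs 11: x=2 → posterior Dirichlet(17/3, 17/5, 15/2, 11/5)
obs 12: x=0 → posterior Dirichlet(20/3, 17/5, 15/2, 11/5)

36/473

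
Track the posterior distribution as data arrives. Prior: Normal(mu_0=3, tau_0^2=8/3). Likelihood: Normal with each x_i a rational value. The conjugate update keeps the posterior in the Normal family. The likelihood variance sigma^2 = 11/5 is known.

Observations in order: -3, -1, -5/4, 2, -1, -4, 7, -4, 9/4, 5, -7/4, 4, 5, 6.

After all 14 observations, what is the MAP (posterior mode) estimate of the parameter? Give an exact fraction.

obs 1: x=-3 → posterior Normal(-21/73, 88/73)
obs 2: x=-1 → posterior Normal(-61/113, 88/113)
obs 3: x=-5/4 → posterior Normal(-37/51, 88/153)
obs 4: x=2 → posterior Normal(-31/193, 88/193)
obs 5: x=-1 → posterior Normal(-71/233, 88/233)
obs 6: x=-4 → posterior Normal(-11/13, 88/273)
obs 7: x=7 → posterior Normal(49/313, 88/313)
obs 8: x=-4 → posterior Normal(-111/353, 88/353)
obs 9: x=9/4 → posterior Normal(-7/131, 88/393)
obs 10: x=5 → posterior Normal(179/433, 88/433)
obs 11: x=-7/4 → posterior Normal(109/473, 8/43)
obs 12: x=4 → posterior Normal(269/513, 88/513)
obs 13: x=5 → posterior Normal(67/79, 88/553)
obs 14: x=6 → posterior Normal(709/593, 88/593)

709/593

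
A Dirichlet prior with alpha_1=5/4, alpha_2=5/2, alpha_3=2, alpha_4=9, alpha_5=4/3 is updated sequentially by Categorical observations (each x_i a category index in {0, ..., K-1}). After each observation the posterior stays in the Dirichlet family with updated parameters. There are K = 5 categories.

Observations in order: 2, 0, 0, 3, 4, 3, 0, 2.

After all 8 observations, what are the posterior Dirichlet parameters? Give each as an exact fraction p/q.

alpha_1=17/4, alpha_2=5/2, alpha_3=4, alpha_4=11, alpha_5=7/3

obs 1: x=2 → posterior Dirichlet(5/4, 5/2, 3, 9, 4/3)
obs 2: x=0 → posterior Dirichlet(9/4, 5/2, 3, 9, 4/3)
obs 3: x=0 → posterior Dirichlet(13/4, 5/2, 3, 9, 4/3)
obs 4: x=3 → posterior Dirichlet(13/4, 5/2, 3, 10, 4/3)
obs 5: x=4 → posterior Dirichlet(13/4, 5/2, 3, 10, 7/3)
obs 6: x=3 → posterior Dirichlet(13/4, 5/2, 3, 11, 7/3)
obs 7: x=0 → posterior Dirichlet(17/4, 5/2, 3, 11, 7/3)
obs 8: x=2 → posterior Dirichlet(17/4, 5/2, 4, 11, 7/3)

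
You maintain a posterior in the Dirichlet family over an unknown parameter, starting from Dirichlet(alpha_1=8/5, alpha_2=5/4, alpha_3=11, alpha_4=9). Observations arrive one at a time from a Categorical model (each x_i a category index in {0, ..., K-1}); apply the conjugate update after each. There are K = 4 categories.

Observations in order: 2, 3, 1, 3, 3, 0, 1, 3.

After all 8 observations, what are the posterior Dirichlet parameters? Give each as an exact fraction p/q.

alpha_1=13/5, alpha_2=13/4, alpha_3=12, alpha_4=13

obs 1: x=2 → posterior Dirichlet(8/5, 5/4, 12, 9)
obs 2: x=3 → posterior Dirichlet(8/5, 5/4, 12, 10)
obs 3: x=1 → posterior Dirichlet(8/5, 9/4, 12, 10)
obs 4: x=3 → posterior Dirichlet(8/5, 9/4, 12, 11)
obs 5: x=3 → posterior Dirichlet(8/5, 9/4, 12, 12)
obs 6: x=0 → posterior Dirichlet(13/5, 9/4, 12, 12)
obs 7: x=1 → posterior Dirichlet(13/5, 13/4, 12, 12)
obs 8: x=3 → posterior Dirichlet(13/5, 13/4, 12, 13)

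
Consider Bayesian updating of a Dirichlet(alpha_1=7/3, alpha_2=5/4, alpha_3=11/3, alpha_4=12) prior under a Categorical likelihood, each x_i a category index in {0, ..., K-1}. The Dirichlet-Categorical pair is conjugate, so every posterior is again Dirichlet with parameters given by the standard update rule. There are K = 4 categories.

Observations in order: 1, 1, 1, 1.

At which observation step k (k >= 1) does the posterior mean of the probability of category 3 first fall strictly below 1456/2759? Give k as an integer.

obs 1: x=1 → posterior Dirichlet(7/3, 9/4, 11/3, 12)
obs 2: x=1 → posterior Dirichlet(7/3, 13/4, 11/3, 12)
obs 3: x=1 → posterior Dirichlet(7/3, 17/4, 11/3, 12)
obs 4: x=1 → posterior Dirichlet(7/3, 21/4, 11/3, 12)

k = 4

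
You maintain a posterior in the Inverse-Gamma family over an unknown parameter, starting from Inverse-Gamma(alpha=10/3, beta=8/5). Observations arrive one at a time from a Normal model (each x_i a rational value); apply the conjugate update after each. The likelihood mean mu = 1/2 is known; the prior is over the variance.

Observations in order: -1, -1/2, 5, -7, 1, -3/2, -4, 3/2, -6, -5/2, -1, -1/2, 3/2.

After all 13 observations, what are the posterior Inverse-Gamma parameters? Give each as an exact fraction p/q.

alpha=59/6, beta=3279/40

obs 1: x=-1 → posterior Inverse-Gamma(23/6, 109/40)
obs 2: x=-1/2 → posterior Inverse-Gamma(13/3, 129/40)
obs 3: x=5 → posterior Inverse-Gamma(29/6, 267/20)
obs 4: x=-7 → posterior Inverse-Gamma(16/3, 1659/40)
obs 5: x=1 → posterior Inverse-Gamma(35/6, 208/5)
obs 6: x=-3/2 → posterior Inverse-Gamma(19/3, 218/5)
obs 7: x=-4 → posterior Inverse-Gamma(41/6, 2149/40)
obs 8: x=3/2 → posterior Inverse-Gamma(22/3, 2169/40)
obs 9: x=-6 → posterior Inverse-Gamma(47/6, 1507/20)
obs 10: x=-5/2 → posterior Inverse-Gamma(25/3, 1597/20)
obs 11: x=-1 → posterior Inverse-Gamma(53/6, 3239/40)
obs 12: x=-1/2 → posterior Inverse-Gamma(28/3, 3259/40)
obs 13: x=3/2 → posterior Inverse-Gamma(59/6, 3279/40)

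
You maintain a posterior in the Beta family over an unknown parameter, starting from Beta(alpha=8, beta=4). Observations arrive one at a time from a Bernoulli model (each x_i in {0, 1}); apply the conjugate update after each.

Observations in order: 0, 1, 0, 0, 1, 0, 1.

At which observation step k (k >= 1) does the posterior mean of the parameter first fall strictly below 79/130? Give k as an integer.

k = 3

obs 1: x=0 → posterior Beta(8, 5)
obs 2: x=1 → posterior Beta(9, 5)
obs 3: x=0 → posterior Beta(9, 6)
obs 4: x=0 → posterior Beta(9, 7)
obs 5: x=1 → posterior Beta(10, 7)
obs 6: x=0 → posterior Beta(10, 8)
obs 7: x=1 → posterior Beta(11, 8)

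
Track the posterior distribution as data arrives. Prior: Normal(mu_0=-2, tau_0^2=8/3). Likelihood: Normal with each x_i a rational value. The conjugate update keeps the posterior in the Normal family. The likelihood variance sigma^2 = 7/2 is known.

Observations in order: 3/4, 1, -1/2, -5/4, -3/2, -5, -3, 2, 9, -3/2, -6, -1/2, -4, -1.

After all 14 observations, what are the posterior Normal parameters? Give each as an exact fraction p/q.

mu_0=-226/245, tau_0^2=8/35

obs 1: x=3/4 → posterior Normal(-30/37, 56/37)
obs 2: x=1 → posterior Normal(-14/53, 56/53)
obs 3: x=-1/2 → posterior Normal(-22/69, 56/69)
obs 4: x=-5/4 → posterior Normal(-42/85, 56/85)
obs 5: x=-3/2 → posterior Normal(-66/101, 56/101)
obs 6: x=-5 → posterior Normal(-146/117, 56/117)
obs 7: x=-3 → posterior Normal(-194/133, 8/19)
obs 8: x=2 → posterior Normal(-162/149, 56/149)
obs 9: x=9 → posterior Normal(-6/55, 56/165)
obs 10: x=-3/2 → posterior Normal(-42/181, 56/181)
obs 11: x=-6 → posterior Normal(-138/197, 56/197)
obs 12: x=-1/2 → posterior Normal(-146/213, 56/213)
obs 13: x=-4 → posterior Normal(-210/229, 56/229)
obs 14: x=-1 → posterior Normal(-226/245, 8/35)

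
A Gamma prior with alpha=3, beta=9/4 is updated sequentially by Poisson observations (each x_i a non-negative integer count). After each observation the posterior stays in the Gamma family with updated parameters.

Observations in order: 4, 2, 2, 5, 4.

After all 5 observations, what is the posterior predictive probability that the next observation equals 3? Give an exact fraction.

1585871402313943388652168297992960/7663513592534720230885339514854467

obs 1: x=4 → posterior Gamma(7, 13/4)
obs 2: x=2 → posterior Gamma(9, 17/4)
obs 3: x=2 → posterior Gamma(11, 21/4)
obs 4: x=5 → posterior Gamma(16, 25/4)
obs 5: x=4 → posterior Gamma(20, 29/4)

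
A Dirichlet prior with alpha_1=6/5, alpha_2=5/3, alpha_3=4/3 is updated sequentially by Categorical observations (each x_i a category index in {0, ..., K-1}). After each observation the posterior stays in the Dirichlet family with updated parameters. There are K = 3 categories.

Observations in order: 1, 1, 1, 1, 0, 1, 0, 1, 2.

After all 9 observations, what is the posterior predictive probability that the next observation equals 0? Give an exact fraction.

8/33

obs 1: x=1 → posterior Dirichlet(6/5, 8/3, 4/3)
obs 2: x=1 → posterior Dirichlet(6/5, 11/3, 4/3)
obs 3: x=1 → posterior Dirichlet(6/5, 14/3, 4/3)
obs 4: x=1 → posterior Dirichlet(6/5, 17/3, 4/3)
obs 5: x=0 → posterior Dirichlet(11/5, 17/3, 4/3)
obs 6: x=1 → posterior Dirichlet(11/5, 20/3, 4/3)
obs 7: x=0 → posterior Dirichlet(16/5, 20/3, 4/3)
obs 8: x=1 → posterior Dirichlet(16/5, 23/3, 4/3)
obs 9: x=2 → posterior Dirichlet(16/5, 23/3, 7/3)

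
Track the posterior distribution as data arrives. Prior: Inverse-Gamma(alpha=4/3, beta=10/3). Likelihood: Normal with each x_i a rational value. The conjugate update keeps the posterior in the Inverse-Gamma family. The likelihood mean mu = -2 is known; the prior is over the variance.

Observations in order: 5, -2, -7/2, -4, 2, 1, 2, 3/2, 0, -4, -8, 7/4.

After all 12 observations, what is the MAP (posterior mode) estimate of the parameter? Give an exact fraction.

obs 1: x=5 → posterior Inverse-Gamma(11/6, 167/6)
obs 2: x=-2 → posterior Inverse-Gamma(7/3, 167/6)
obs 3: x=-7/2 → posterior Inverse-Gamma(17/6, 695/24)
obs 4: x=-4 → posterior Inverse-Gamma(10/3, 743/24)
obs 5: x=2 → posterior Inverse-Gamma(23/6, 935/24)
obs 6: x=1 → posterior Inverse-Gamma(13/3, 1043/24)
obs 7: x=2 → posterior Inverse-Gamma(29/6, 1235/24)
obs 8: x=3/2 → posterior Inverse-Gamma(16/3, 691/12)
obs 9: x=0 → posterior Inverse-Gamma(35/6, 715/12)
obs 10: x=-4 → posterior Inverse-Gamma(19/3, 739/12)
obs 11: x=-8 → posterior Inverse-Gamma(41/6, 955/12)
obs 12: x=7/4 → posterior Inverse-Gamma(22/3, 8315/96)

1663/160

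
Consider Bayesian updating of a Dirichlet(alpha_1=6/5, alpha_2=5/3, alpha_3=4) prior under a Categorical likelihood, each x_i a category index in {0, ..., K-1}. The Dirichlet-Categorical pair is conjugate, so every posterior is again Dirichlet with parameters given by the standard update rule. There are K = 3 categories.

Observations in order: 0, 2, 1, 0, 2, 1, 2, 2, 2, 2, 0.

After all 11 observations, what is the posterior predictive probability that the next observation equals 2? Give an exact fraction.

obs 1: x=0 → posterior Dirichlet(11/5, 5/3, 4)
obs 2: x=2 → posterior Dirichlet(11/5, 5/3, 5)
obs 3: x=1 → posterior Dirichlet(11/5, 8/3, 5)
obs 4: x=0 → posterior Dirichlet(16/5, 8/3, 5)
obs 5: x=2 → posterior Dirichlet(16/5, 8/3, 6)
obs 6: x=1 → posterior Dirichlet(16/5, 11/3, 6)
obs 7: x=2 → posterior Dirichlet(16/5, 11/3, 7)
obs 8: x=2 → posterior Dirichlet(16/5, 11/3, 8)
obs 9: x=2 → posterior Dirichlet(16/5, 11/3, 9)
obs 10: x=2 → posterior Dirichlet(16/5, 11/3, 10)
obs 11: x=0 → posterior Dirichlet(21/5, 11/3, 10)

75/134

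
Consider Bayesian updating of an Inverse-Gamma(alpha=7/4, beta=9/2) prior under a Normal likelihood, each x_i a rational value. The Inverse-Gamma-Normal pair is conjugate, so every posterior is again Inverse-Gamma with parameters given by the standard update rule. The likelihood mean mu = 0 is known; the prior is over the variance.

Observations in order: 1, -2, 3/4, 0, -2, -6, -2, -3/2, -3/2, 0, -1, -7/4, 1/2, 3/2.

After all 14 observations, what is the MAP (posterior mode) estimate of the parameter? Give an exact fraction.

obs 1: x=1 → posterior Inverse-Gamma(9/4, 5)
obs 2: x=-2 → posterior Inverse-Gamma(11/4, 7)
obs 3: x=3/4 → posterior Inverse-Gamma(13/4, 233/32)
obs 4: x=0 → posterior Inverse-Gamma(15/4, 233/32)
obs 5: x=-2 → posterior Inverse-Gamma(17/4, 297/32)
obs 6: x=-6 → posterior Inverse-Gamma(19/4, 873/32)
obs 7: x=-2 → posterior Inverse-Gamma(21/4, 937/32)
obs 8: x=-3/2 → posterior Inverse-Gamma(23/4, 973/32)
obs 9: x=-3/2 → posterior Inverse-Gamma(25/4, 1009/32)
obs 10: x=0 → posterior Inverse-Gamma(27/4, 1009/32)
obs 11: x=-1 → posterior Inverse-Gamma(29/4, 1025/32)
obs 12: x=-7/4 → posterior Inverse-Gamma(31/4, 537/16)
obs 13: x=1/2 → posterior Inverse-Gamma(33/4, 539/16)
obs 14: x=3/2 → posterior Inverse-Gamma(35/4, 557/16)

557/156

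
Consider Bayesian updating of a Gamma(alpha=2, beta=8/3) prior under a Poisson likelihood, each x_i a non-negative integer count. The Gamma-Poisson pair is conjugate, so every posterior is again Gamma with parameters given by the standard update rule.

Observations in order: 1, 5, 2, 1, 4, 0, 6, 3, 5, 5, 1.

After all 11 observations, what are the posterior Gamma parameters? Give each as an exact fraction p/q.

obs 1: x=1 → posterior Gamma(3, 11/3)
obs 2: x=5 → posterior Gamma(8, 14/3)
obs 3: x=2 → posterior Gamma(10, 17/3)
obs 4: x=1 → posterior Gamma(11, 20/3)
obs 5: x=4 → posterior Gamma(15, 23/3)
obs 6: x=0 → posterior Gamma(15, 26/3)
obs 7: x=6 → posterior Gamma(21, 29/3)
obs 8: x=3 → posterior Gamma(24, 32/3)
obs 9: x=5 → posterior Gamma(29, 35/3)
obs 10: x=5 → posterior Gamma(34, 38/3)
obs 11: x=1 → posterior Gamma(35, 41/3)

alpha=35, beta=41/3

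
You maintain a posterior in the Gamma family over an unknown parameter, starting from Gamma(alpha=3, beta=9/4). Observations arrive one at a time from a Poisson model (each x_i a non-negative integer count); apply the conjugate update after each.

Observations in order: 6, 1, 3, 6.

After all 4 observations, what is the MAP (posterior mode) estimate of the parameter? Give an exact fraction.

72/25

obs 1: x=6 → posterior Gamma(9, 13/4)
obs 2: x=1 → posterior Gamma(10, 17/4)
obs 3: x=3 → posterior Gamma(13, 21/4)
obs 4: x=6 → posterior Gamma(19, 25/4)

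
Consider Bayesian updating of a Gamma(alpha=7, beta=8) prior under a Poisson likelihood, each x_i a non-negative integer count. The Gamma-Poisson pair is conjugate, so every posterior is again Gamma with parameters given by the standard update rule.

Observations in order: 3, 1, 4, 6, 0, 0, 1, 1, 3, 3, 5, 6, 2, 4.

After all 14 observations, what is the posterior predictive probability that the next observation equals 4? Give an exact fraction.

obs 1: x=3 → posterior Gamma(10, 9)
obs 2: x=1 → posterior Gamma(11, 10)
obs 3: x=4 → posterior Gamma(15, 11)
obs 4: x=6 → posterior Gamma(21, 12)
obs 5: x=0 → posterior Gamma(21, 13)
obs 6: x=0 → posterior Gamma(21, 14)
obs 7: x=1 → posterior Gamma(22, 15)
obs 8: x=1 → posterior Gamma(23, 16)
obs 9: x=3 → posterior Gamma(26, 17)
obs 10: x=3 → posterior Gamma(29, 18)
obs 11: x=5 → posterior Gamma(34, 19)
obs 12: x=6 → posterior Gamma(40, 20)
obs 13: x=2 → posterior Gamma(42, 21)
obs 14: x=4 → posterior Gamma(46, 22)

519753290059152531629419109475567732421664306261247530484837122048/5304738315342148305325700564919212656132041732898221764838321536663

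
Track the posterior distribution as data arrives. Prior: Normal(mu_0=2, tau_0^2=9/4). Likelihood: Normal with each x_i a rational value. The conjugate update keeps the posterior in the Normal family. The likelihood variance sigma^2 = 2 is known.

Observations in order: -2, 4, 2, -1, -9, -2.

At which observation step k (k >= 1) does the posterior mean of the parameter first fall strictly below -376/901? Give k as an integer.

k = 5

obs 1: x=-2 → posterior Normal(-2/17, 18/17)
obs 2: x=4 → posterior Normal(17/13, 9/13)
obs 3: x=2 → posterior Normal(52/35, 18/35)
obs 4: x=-1 → posterior Normal(43/44, 9/22)
obs 5: x=-9 → posterior Normal(-38/53, 18/53)
obs 6: x=-2 → posterior Normal(-28/31, 9/31)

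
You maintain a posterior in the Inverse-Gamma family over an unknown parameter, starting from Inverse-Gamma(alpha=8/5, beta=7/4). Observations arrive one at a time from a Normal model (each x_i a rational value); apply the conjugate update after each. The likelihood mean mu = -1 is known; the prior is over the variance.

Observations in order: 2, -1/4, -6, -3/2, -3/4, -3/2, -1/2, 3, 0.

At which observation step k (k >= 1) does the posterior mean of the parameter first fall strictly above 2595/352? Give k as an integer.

obs 1: x=2 → posterior Inverse-Gamma(21/10, 25/4)
obs 2: x=-1/4 → posterior Inverse-Gamma(13/5, 209/32)
obs 3: x=-6 → posterior Inverse-Gamma(31/10, 609/32)
obs 4: x=-3/2 → posterior Inverse-Gamma(18/5, 613/32)
obs 5: x=-3/4 → posterior Inverse-Gamma(41/10, 307/16)
obs 6: x=-3/2 → posterior Inverse-Gamma(23/5, 309/16)
obs 7: x=-1/2 → posterior Inverse-Gamma(51/10, 311/16)
obs 8: x=3 → posterior Inverse-Gamma(28/5, 439/16)
obs 9: x=0 → posterior Inverse-Gamma(61/10, 447/16)

k = 3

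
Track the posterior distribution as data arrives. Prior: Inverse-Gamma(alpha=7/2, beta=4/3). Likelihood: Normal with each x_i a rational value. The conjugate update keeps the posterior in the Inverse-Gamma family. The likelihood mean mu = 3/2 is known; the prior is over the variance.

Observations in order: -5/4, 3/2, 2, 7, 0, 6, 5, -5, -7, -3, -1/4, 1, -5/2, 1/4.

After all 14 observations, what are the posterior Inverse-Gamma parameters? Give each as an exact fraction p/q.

alpha=21/2, beta=11093/96

obs 1: x=-5/4 → posterior Inverse-Gamma(4, 491/96)
obs 2: x=3/2 → posterior Inverse-Gamma(9/2, 491/96)
obs 3: x=2 → posterior Inverse-Gamma(5, 503/96)
obs 4: x=7 → posterior Inverse-Gamma(11/2, 1955/96)
obs 5: x=0 → posterior Inverse-Gamma(6, 2063/96)
obs 6: x=6 → posterior Inverse-Gamma(13/2, 3035/96)
obs 7: x=5 → posterior Inverse-Gamma(7, 3623/96)
obs 8: x=-5 → posterior Inverse-Gamma(15/2, 5651/96)
obs 9: x=-7 → posterior Inverse-Gamma(8, 9119/96)
obs 10: x=-3 → posterior Inverse-Gamma(17/2, 10091/96)
obs 11: x=-1/4 → posterior Inverse-Gamma(9, 5119/48)
obs 12: x=1 → posterior Inverse-Gamma(19/2, 5125/48)
obs 13: x=-5/2 → posterior Inverse-Gamma(10, 5509/48)
obs 14: x=1/4 → posterior Inverse-Gamma(21/2, 11093/96)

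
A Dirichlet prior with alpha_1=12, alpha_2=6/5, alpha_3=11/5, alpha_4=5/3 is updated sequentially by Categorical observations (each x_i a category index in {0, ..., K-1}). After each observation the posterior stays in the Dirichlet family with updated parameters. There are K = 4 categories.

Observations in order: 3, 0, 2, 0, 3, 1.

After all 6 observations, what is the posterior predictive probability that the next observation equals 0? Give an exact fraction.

obs 1: x=3 → posterior Dirichlet(12, 6/5, 11/5, 8/3)
obs 2: x=0 → posterior Dirichlet(13, 6/5, 11/5, 8/3)
obs 3: x=2 → posterior Dirichlet(13, 6/5, 16/5, 8/3)
obs 4: x=0 → posterior Dirichlet(14, 6/5, 16/5, 8/3)
obs 5: x=3 → posterior Dirichlet(14, 6/5, 16/5, 11/3)
obs 6: x=1 → posterior Dirichlet(14, 11/5, 16/5, 11/3)

105/173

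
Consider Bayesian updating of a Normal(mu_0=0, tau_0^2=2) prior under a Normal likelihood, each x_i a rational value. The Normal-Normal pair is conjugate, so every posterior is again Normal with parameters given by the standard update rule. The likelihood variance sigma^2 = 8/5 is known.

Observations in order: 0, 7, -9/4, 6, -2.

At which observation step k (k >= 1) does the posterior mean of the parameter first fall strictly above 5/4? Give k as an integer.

k = 2

obs 1: x=0 → posterior Normal(0, 8/9)
obs 2: x=7 → posterior Normal(5/2, 4/7)
obs 3: x=-9/4 → posterior Normal(5/4, 8/19)
obs 4: x=6 → posterior Normal(215/96, 1/3)
obs 5: x=-2 → posterior Normal(175/116, 8/29)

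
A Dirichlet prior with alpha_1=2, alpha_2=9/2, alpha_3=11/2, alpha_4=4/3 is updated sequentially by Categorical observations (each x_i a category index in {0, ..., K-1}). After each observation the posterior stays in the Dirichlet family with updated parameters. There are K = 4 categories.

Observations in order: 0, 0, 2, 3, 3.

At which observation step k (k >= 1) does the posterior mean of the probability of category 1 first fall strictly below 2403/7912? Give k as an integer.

k = 2

obs 1: x=0 → posterior Dirichlet(3, 9/2, 11/2, 4/3)
obs 2: x=0 → posterior Dirichlet(4, 9/2, 11/2, 4/3)
obs 3: x=2 → posterior Dirichlet(4, 9/2, 13/2, 4/3)
obs 4: x=3 → posterior Dirichlet(4, 9/2, 13/2, 7/3)
obs 5: x=3 → posterior Dirichlet(4, 9/2, 13/2, 10/3)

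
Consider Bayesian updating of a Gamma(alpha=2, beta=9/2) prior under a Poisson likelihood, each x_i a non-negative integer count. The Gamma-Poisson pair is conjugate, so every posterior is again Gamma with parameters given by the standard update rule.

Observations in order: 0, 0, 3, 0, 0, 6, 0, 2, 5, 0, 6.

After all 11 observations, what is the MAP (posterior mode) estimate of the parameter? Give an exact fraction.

46/31

obs 1: x=0 → posterior Gamma(2, 11/2)
obs 2: x=0 → posterior Gamma(2, 13/2)
obs 3: x=3 → posterior Gamma(5, 15/2)
obs 4: x=0 → posterior Gamma(5, 17/2)
obs 5: x=0 → posterior Gamma(5, 19/2)
obs 6: x=6 → posterior Gamma(11, 21/2)
obs 7: x=0 → posterior Gamma(11, 23/2)
obs 8: x=2 → posterior Gamma(13, 25/2)
obs 9: x=5 → posterior Gamma(18, 27/2)
obs 10: x=0 → posterior Gamma(18, 29/2)
obs 11: x=6 → posterior Gamma(24, 31/2)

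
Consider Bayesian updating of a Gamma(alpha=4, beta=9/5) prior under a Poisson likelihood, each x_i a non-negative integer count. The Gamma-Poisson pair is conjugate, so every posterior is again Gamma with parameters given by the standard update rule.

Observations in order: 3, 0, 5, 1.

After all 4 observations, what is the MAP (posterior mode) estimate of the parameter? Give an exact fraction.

obs 1: x=3 → posterior Gamma(7, 14/5)
obs 2: x=0 → posterior Gamma(7, 19/5)
obs 3: x=5 → posterior Gamma(12, 24/5)
obs 4: x=1 → posterior Gamma(13, 29/5)

60/29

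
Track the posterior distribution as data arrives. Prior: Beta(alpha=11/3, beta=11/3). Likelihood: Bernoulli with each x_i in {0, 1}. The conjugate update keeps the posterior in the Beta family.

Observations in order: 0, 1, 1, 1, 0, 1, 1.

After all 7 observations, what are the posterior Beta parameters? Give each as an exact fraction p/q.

alpha=26/3, beta=17/3

obs 1: x=0 → posterior Beta(11/3, 14/3)
obs 2: x=1 → posterior Beta(14/3, 14/3)
obs 3: x=1 → posterior Beta(17/3, 14/3)
obs 4: x=1 → posterior Beta(20/3, 14/3)
obs 5: x=0 → posterior Beta(20/3, 17/3)
obs 6: x=1 → posterior Beta(23/3, 17/3)
obs 7: x=1 → posterior Beta(26/3, 17/3)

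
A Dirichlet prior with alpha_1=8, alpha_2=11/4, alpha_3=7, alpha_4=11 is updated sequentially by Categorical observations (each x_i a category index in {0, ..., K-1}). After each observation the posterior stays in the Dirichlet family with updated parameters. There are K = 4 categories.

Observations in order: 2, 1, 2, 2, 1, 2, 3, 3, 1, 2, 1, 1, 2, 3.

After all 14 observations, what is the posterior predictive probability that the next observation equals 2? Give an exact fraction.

52/171

obs 1: x=2 → posterior Dirichlet(8, 11/4, 8, 11)
obs 2: x=1 → posterior Dirichlet(8, 15/4, 8, 11)
obs 3: x=2 → posterior Dirichlet(8, 15/4, 9, 11)
obs 4: x=2 → posterior Dirichlet(8, 15/4, 10, 11)
obs 5: x=1 → posterior Dirichlet(8, 19/4, 10, 11)
obs 6: x=2 → posterior Dirichlet(8, 19/4, 11, 11)
obs 7: x=3 → posterior Dirichlet(8, 19/4, 11, 12)
obs 8: x=3 → posterior Dirichlet(8, 19/4, 11, 13)
obs 9: x=1 → posterior Dirichlet(8, 23/4, 11, 13)
obs 10: x=2 → posterior Dirichlet(8, 23/4, 12, 13)
obs 11: x=1 → posterior Dirichlet(8, 27/4, 12, 13)
obs 12: x=1 → posterior Dirichlet(8, 31/4, 12, 13)
obs 13: x=2 → posterior Dirichlet(8, 31/4, 13, 13)
obs 14: x=3 → posterior Dirichlet(8, 31/4, 13, 14)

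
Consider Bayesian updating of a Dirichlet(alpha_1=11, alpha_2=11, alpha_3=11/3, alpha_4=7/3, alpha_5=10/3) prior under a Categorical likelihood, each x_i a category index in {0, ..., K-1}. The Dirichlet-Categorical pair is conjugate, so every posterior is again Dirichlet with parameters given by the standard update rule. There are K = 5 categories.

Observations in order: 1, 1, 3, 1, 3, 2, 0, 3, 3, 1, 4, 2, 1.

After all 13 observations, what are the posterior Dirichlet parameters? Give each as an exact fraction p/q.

alpha_1=12, alpha_2=16, alpha_3=17/3, alpha_4=19/3, alpha_5=13/3

obs 1: x=1 → posterior Dirichlet(11, 12, 11/3, 7/3, 10/3)
obs 2: x=1 → posterior Dirichlet(11, 13, 11/3, 7/3, 10/3)
obs 3: x=3 → posterior Dirichlet(11, 13, 11/3, 10/3, 10/3)
obs 4: x=1 → posterior Dirichlet(11, 14, 11/3, 10/3, 10/3)
obs 5: x=3 → posterior Dirichlet(11, 14, 11/3, 13/3, 10/3)
obs 6: x=2 → posterior Dirichlet(11, 14, 14/3, 13/3, 10/3)
obs 7: x=0 → posterior Dirichlet(12, 14, 14/3, 13/3, 10/3)
obs 8: x=3 → posterior Dirichlet(12, 14, 14/3, 16/3, 10/3)
obs 9: x=3 → posterior Dirichlet(12, 14, 14/3, 19/3, 10/3)
obs 10: x=1 → posterior Dirichlet(12, 15, 14/3, 19/3, 10/3)
obs 11: x=4 → posterior Dirichlet(12, 15, 14/3, 19/3, 13/3)
obs 12: x=2 → posterior Dirichlet(12, 15, 17/3, 19/3, 13/3)
obs 13: x=1 → posterior Dirichlet(12, 16, 17/3, 19/3, 13/3)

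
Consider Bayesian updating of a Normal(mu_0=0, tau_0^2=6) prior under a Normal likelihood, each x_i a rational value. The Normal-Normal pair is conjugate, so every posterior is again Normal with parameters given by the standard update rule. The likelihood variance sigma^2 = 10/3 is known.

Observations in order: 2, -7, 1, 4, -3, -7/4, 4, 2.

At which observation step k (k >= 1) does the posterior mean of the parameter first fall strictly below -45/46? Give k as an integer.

k = 2

obs 1: x=2 → posterior Normal(9/7, 15/7)
obs 2: x=-7 → posterior Normal(-45/23, 30/23)
obs 3: x=1 → posterior Normal(-9/8, 15/16)
obs 4: x=4 → posterior Normal(0, 30/41)
obs 5: x=-3 → posterior Normal(-27/50, 3/5)
obs 6: x=-7/4 → posterior Normal(-171/236, 30/59)
obs 7: x=4 → posterior Normal(-27/272, 15/34)
obs 8: x=2 → posterior Normal(45/308, 30/77)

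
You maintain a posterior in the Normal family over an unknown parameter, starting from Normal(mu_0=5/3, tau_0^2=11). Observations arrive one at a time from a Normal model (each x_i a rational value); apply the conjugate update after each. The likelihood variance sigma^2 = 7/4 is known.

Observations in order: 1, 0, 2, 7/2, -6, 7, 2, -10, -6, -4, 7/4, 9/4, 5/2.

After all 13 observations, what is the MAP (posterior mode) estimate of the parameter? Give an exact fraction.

-493/1737

obs 1: x=1 → posterior Normal(167/153, 77/51)
obs 2: x=0 → posterior Normal(167/285, 77/95)
obs 3: x=2 → posterior Normal(431/417, 77/139)
obs 4: x=7/2 → posterior Normal(893/549, 77/183)
obs 5: x=-6 → posterior Normal(101/681, 77/227)
obs 6: x=7 → posterior Normal(1025/813, 77/271)
obs 7: x=2 → posterior Normal(1289/945, 11/45)
obs 8: x=-10 → posterior Normal(-31/1077, 77/359)
obs 9: x=-6 → posterior Normal(-823/1209, 77/403)
obs 10: x=-4 → posterior Normal(-1351/1341, 77/447)
obs 11: x=7/4 → posterior Normal(-1120/1473, 77/491)
obs 12: x=9/4 → posterior Normal(-823/1605, 77/535)
obs 13: x=5/2 → posterior Normal(-493/1737, 77/579)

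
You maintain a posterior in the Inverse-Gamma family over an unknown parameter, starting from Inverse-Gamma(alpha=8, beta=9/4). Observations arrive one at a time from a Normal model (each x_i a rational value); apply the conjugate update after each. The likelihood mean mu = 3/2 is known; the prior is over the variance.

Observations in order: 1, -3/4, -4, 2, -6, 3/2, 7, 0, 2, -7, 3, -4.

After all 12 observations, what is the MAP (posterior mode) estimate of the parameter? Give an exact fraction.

obs 1: x=1 → posterior Inverse-Gamma(17/2, 19/8)
obs 2: x=-3/4 → posterior Inverse-Gamma(9, 157/32)
obs 3: x=-4 → posterior Inverse-Gamma(19/2, 641/32)
obs 4: x=2 → posterior Inverse-Gamma(10, 645/32)
obs 5: x=-6 → posterior Inverse-Gamma(21/2, 1545/32)
obs 6: x=3/2 → posterior Inverse-Gamma(11, 1545/32)
obs 7: x=7 → posterior Inverse-Gamma(23/2, 2029/32)
obs 8: x=0 → posterior Inverse-Gamma(12, 2065/32)
obs 9: x=2 → posterior Inverse-Gamma(25/2, 2069/32)
obs 10: x=-7 → posterior Inverse-Gamma(13, 3225/32)
obs 11: x=3 → posterior Inverse-Gamma(27/2, 3261/32)
obs 12: x=-4 → posterior Inverse-Gamma(14, 3745/32)

749/96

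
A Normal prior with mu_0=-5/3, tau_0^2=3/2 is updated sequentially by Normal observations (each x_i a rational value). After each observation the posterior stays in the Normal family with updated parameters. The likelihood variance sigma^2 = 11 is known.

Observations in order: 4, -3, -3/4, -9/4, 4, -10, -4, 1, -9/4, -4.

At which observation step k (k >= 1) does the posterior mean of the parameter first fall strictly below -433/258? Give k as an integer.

k = 7

obs 1: x=4 → posterior Normal(-74/75, 33/25)
obs 2: x=-3 → posterior Normal(-101/84, 33/28)
obs 3: x=-3/4 → posterior Normal(-431/372, 33/31)
obs 4: x=-9/4 → posterior Normal(-64/51, 33/34)
obs 5: x=4 → posterior Normal(-92/111, 33/37)
obs 6: x=-10 → posterior Normal(-91/60, 33/40)
obs 7: x=-4 → posterior Normal(-218/129, 33/43)
obs 8: x=1 → posterior Normal(-209/138, 33/46)
obs 9: x=-9/4 → posterior Normal(-131/84, 33/49)
obs 10: x=-4 → posterior Normal(-1061/624, 33/52)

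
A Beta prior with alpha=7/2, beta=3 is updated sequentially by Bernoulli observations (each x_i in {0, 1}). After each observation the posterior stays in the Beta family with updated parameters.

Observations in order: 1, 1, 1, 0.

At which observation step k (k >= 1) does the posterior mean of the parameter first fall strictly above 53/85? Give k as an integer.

obs 1: x=1 → posterior Beta(9/2, 3)
obs 2: x=1 → posterior Beta(11/2, 3)
obs 3: x=1 → posterior Beta(13/2, 3)
obs 4: x=0 → posterior Beta(13/2, 4)

k = 2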